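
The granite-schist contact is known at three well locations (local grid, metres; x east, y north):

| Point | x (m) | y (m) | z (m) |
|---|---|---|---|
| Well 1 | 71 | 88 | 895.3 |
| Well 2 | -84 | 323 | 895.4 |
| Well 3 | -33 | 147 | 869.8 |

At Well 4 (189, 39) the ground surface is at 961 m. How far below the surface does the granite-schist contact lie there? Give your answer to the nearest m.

32 m

Two edge vectors: Well 1→Well 2 = (-155, 235, 0.1), Well 1→Well 3 = (-104, 59, -25.5).
Normal n = (Well 1→Well 2) × (Well 1→Well 3) = (-5998.4, -3962.9, 15295).
So ∂z/∂x = −n_x/n_z = 0.39218 and ∂z/∂y = −n_y/n_z = 0.25910.
Intercept c from Well 1: 895.3 − 27.84 − 22.80 = 844.65.
At (189, 39): z_contact = 74.1 + 10.1 + 844.65 = 928.9 m.
Depth below ground = 961 − 928.9 = 32 m.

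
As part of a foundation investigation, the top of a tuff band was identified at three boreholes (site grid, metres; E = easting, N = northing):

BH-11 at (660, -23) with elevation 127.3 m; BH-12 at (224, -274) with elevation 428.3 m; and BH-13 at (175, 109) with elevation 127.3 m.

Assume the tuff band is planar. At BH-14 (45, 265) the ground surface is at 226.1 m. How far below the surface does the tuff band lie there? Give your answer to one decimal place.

197.0 m

Two edge vectors: BH-11→BH-12 = (-436, -251, 301), BH-11→BH-13 = (-485, 132, 0).
Normal n = (BH-11→BH-12) × (BH-11→BH-13) = (-39732, -145985, -179287).
So ∂z/∂E = −n_x/n_z = −0.22161 and ∂z/∂N = −n_y/n_z = −0.81425.
Intercept c from BH-11: 127.3 + 146.26 − 18.73 = 254.84.
At (45, 265): z_contact = −9.97 − 215.78 + 254.84 = 29.09 m.
Depth below ground = 226.1 − 29.09 = 197.0 m.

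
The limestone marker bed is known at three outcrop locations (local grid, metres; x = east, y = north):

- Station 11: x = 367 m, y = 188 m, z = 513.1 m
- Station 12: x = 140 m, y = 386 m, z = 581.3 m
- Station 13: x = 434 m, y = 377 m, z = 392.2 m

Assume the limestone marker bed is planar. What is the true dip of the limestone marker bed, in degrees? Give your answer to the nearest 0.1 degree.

Let the plane be z = a·x + b·y + c.
Station 12−Station 11: −227a + 198b = 68.2;  Station 13−Station 11: 67a + 189b = −120.9.
Solving gives a = −0.65566, b = −0.40725.
Gradient magnitude |∇z| = √(a² + b²) = √(0.42990 + 0.16585) = 0.77185.
True dip = arctan(0.77185) = 37.7°, dipping toward ENE (azimuth ≈ 058°).

37.7°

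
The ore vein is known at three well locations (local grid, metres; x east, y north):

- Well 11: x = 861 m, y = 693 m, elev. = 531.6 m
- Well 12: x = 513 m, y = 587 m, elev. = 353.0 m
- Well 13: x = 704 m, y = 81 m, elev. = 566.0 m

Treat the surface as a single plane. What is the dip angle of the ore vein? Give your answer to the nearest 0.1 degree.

31.4°

Let the plane be z = a·x + b·y + c.
Well 12−Well 11: −348a − 106b = −178.6;  Well 13−Well 11: −157a − 612b = 34.4.
Solving gives a = 0.57529, b = −0.20379.
Gradient magnitude |∇z| = √(a² + b²) = √(0.33096 + 0.04153) = 0.61032.
True dip = arctan(0.61032) = 31.4°, dipping toward WNW (azimuth ≈ 290°).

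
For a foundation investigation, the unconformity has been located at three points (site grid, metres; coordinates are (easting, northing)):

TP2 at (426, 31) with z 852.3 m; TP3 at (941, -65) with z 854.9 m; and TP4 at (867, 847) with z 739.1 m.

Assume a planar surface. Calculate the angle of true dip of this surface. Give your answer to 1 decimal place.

7.4°

Let the plane be z = a·E + b·N + c.
TP3−TP2: 515a − 96b = 2.6;  TP4−TP2: 441a + 816b = −113.2.
Solving gives a = −0.01891, b = −0.12851.
Gradient magnitude |∇z| = √(a² + b²) = √(0.00036 + 0.01651) = 0.12989.
True dip = arctan(0.12989) = 7.4°, dipping toward N (azimuth ≈ 008°).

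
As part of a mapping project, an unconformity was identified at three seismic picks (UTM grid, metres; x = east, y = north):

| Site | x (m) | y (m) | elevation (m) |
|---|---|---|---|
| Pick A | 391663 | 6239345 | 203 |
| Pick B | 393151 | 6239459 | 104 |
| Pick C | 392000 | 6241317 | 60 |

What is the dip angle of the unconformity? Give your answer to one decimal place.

Let the plane be z = a·x + b·y + c.
Pick B−Pick A: 1488a + 114b = −99;  Pick C−Pick A: 337a + 1972b = −143.
Solving gives a = −0.06179, b = −0.06196.
Gradient magnitude |∇z| = √(a² + b²) = √(0.00382 + 0.00384) = 0.08750.
True dip = arctan(0.08750) = 5.0°, dipping toward NE (azimuth ≈ 045°).

5.0°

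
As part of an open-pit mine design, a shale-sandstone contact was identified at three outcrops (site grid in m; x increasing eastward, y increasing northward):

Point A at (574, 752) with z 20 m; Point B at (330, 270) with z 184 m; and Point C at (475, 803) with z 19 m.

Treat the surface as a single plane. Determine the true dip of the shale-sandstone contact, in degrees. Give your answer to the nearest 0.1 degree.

16.9°

Two edge vectors: Point A→Point B = (-244, -482, 164), Point A→Point C = (-99, 51, -1).
Normal n = (Point A→Point B) × (Point A→Point C) = (-7882, -16480, -60162).
So ∂z/∂x = −n_x/n_z = −0.13101 and ∂z/∂y = −n_y/n_z = −0.27393.
Gradient magnitude |∇z| = √(a² + b²) = √(0.01716 + 0.07504) = 0.30365.
True dip = arctan(0.30365) = 16.9°, dipping toward NNE (azimuth ≈ 026°).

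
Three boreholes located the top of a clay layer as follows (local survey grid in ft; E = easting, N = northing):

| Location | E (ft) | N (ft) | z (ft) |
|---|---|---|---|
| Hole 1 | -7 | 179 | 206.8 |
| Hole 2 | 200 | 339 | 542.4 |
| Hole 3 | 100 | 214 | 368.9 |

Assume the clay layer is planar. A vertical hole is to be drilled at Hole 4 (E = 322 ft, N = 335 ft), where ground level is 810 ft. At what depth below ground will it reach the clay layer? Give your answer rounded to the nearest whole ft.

93 ft

Let the plane be z = a·E + b·N + c.
Hole 2−Hole 1: 207a + 160b = 335.6;  Hole 3−Hole 1: 107a + 35b = 162.1.
Solving gives a = 1.43696, b = 0.23843.
Then c = 206.8 − a·-7 − b·179 = 174.18.
At (322, 335): z_contact = 462.7 + 79.9 + 174.18 = 716.8 ft.
Depth below ground = 810 − 716.8 = 93 ft.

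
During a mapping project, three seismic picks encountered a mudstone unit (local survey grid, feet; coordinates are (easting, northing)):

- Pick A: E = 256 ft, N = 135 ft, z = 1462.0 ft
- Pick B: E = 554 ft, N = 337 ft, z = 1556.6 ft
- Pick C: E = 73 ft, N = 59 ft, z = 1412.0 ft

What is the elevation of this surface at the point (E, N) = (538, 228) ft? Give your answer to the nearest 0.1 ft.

Two edge vectors: Pick A→Pick B = (298, 202, 94.6), Pick A→Pick C = (-183, -76, -50).
Normal n = (Pick A→Pick B) × (Pick A→Pick C) = (-2910.4, -2411.8, 14318).
So ∂z/∂E = −n_x/n_z = 0.20327 and ∂z/∂N = −n_y/n_z = 0.16845.
Intercept c from Pick A: 1462 − 52.04 − 22.74 = 1387.22.
At (538, 228): z = 109.4 + 38.4 + 1387.22 = 1535.0 ft.

1535.0 ft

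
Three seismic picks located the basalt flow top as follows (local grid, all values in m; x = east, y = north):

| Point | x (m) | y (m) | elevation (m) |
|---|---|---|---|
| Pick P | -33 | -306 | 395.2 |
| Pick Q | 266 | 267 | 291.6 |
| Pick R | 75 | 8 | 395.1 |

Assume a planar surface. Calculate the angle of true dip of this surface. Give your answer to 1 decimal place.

Two edge vectors: Pick P→Pick Q = (299, 573, -103.6), Pick P→Pick R = (108, 314, -0.1).
Normal n = (Pick P→Pick Q) × (Pick P→Pick R) = (32473.1, -11158.9, 32002).
So ∂z/∂x = −n_x/n_z = −1.01472 and ∂z/∂y = −n_y/n_z = 0.34869.
Gradient magnitude |∇z| = √(a² + b²) = √(1.02966 + 0.12159) = 1.07296.
True dip = arctan(1.07296) = 47.0°, dipping toward ESE (azimuth ≈ 109°).

47.0°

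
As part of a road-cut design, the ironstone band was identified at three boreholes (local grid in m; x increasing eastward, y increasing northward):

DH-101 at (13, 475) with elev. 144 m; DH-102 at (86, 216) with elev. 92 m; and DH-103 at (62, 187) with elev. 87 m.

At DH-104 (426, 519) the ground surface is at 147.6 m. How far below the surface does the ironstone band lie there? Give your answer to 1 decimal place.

5.6 m

Let the plane be z = a·x + b·y + c.
DH-102−DH-101: 73a − 259b = −52;  DH-103−DH-101: 49a − 288b = −57.
Solving gives a = −0.02556, b = 0.19357.
Then c = 144 − a·13 − b·475 = 52.39.
At (426, 519): z_contact = −10.89 + 100.46 + 52.39 = 141.96 m.
Depth below ground = 147.6 − 141.96 = 5.6 m.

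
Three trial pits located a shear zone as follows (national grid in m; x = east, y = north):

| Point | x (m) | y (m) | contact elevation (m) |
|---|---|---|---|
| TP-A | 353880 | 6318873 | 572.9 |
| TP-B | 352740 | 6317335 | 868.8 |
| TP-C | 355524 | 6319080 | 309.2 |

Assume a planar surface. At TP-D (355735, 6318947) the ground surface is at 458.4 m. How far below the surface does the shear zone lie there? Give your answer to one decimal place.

Two edge vectors: TP-A→TP-B = (-1140, -1538, 295.9), TP-A→TP-C = (1644, 207, -263.7).
Normal n = (TP-A→TP-B) × (TP-A→TP-C) = (344319.3, 185841.6, 2292492).
So ∂z/∂x = −n_x/n_z = −0.150194330 and ∂z/∂y = −n_y/n_z = −0.081065321.
Intercept c from TP-A: 572.9 + 53150.77 + 512241.47 = 565965.14.
At (355735, 6318947): z_contact = −53429.38 − 512247.47 + 565965.14 = 288.29 m.
Depth below ground = 458.4 − 288.29 = 170.1 m.

170.1 m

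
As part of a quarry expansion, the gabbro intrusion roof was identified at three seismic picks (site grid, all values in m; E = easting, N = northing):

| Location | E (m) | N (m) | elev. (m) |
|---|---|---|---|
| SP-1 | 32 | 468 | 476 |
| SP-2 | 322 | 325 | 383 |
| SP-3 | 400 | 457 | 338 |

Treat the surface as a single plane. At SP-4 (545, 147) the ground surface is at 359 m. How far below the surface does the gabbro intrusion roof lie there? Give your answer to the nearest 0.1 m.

Two edge vectors: SP-1→SP-2 = (290, -143, -93), SP-1→SP-3 = (368, -11, -138).
Normal n = (SP-1→SP-2) × (SP-1→SP-3) = (18711, 5796, 49434).
So ∂z/∂E = −n_x/n_z = −0.37850 and ∂z/∂N = −n_y/n_z = −0.11725.
Intercept c from SP-1: 476 + 12.11 + 54.87 = 542.98.
At (545, 147): z_contact = −206.29 − 17.24 + 542.98 = 319.46 m.
Depth below ground = 359 − 319.46 = 39.5 m.

39.5 m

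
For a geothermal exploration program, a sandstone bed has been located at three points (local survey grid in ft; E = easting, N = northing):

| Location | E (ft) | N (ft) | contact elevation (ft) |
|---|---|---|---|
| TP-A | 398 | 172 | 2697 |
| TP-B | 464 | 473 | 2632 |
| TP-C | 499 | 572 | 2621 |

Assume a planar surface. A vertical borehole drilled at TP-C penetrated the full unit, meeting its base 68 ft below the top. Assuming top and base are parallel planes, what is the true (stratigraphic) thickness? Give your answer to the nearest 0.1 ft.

Let the plane be z = a·E + b·N + c.
TP-B−TP-A: 66a + 301b = −65;  TP-C−TP-A: 101a + 400b = −76.
Solving gives a = 0.78080, b = −0.38715.
|∇z| = √(a²+b²) = 0.87152, so dip δ = arctan(0.87152) = 41.07°.
True thickness = vertical thickness × cos δ = 68 × cos 41.07° = 51.3 ft.

51.3 ft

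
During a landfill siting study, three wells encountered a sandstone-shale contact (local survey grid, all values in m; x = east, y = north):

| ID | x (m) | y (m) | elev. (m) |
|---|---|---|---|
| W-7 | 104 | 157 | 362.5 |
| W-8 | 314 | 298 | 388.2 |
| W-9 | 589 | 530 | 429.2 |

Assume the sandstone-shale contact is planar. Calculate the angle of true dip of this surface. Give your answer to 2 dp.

8.88°

Let the plane be z = a·x + b·y + c.
W-8−W-7: 210a + 141b = 25.7;  W-9−W-7: 485a + 373b = 66.7.
Solving gives a = 0.01824, b = 0.15510.
Gradient magnitude |∇z| = √(a² + b²) = √(0.00033 + 0.02406) = 0.15617.
True dip = arctan(0.15617) = 8.88°, dipping toward S (azimuth ≈ 187°).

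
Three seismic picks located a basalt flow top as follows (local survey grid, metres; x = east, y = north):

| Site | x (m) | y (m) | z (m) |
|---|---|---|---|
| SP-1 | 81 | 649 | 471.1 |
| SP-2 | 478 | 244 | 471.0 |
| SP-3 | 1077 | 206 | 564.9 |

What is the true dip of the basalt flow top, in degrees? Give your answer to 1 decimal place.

13.2°

Let the plane be z = a·x + b·y + c.
SP-2−SP-1: 397a − 405b = −0.1;  SP-3−SP-1: 996a − 443b = 93.8.
Solving gives a = 0.16717, b = 0.16412.
Gradient magnitude |∇z| = √(a² + b²) = √(0.02795 + 0.02693) = 0.23427.
True dip = arctan(0.23427) = 13.2°, dipping toward SW (azimuth ≈ 226°).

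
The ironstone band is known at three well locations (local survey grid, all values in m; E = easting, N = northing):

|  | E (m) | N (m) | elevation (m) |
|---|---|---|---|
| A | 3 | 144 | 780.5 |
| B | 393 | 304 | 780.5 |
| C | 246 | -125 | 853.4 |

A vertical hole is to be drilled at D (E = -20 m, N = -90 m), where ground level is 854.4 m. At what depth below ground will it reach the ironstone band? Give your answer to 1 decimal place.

Let the plane be z = a·E + b·N + c.
B−A: 390a + 160b = 0;  C−A: 243a − 269b = 72.9.
Solving gives a = 0.08112, b = −0.19773.
Then c = 780.5 − a·3 − b·144 = 808.73.
At (-20, -90): z_contact = −1.62 + 17.80 + 808.73 = 824.90 m.
Depth below ground = 854.4 − 824.90 = 29.5 m.

29.5 m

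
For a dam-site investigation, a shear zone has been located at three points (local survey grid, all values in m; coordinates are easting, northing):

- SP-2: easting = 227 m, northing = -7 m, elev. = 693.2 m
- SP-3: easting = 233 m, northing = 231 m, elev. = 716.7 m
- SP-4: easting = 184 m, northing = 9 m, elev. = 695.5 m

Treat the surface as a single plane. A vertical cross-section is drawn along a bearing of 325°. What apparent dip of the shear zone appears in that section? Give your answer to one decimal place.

Two edge vectors: SP-2→SP-3 = (6, 238, 23.5), SP-2→SP-4 = (-43, 16, 2.3).
Normal n = (SP-2→SP-3) × (SP-2→SP-4) = (171.4, -1024.3, 10330).
So ∂z/∂easting = −n_x/n_z = −0.01659 and ∂z/∂northing = −n_y/n_z = 0.09916.
Unit vector along 325° is (sin 325°, cos 325°) = (-0.5736, 0.8192).
Slope in that direction = a·(-0.5736) + b·(0.8192) = 0.09074.
Apparent dip = arctan|0.09074| = 5.2° (true dip is 5.7°, so apparent ≤ true as expected).

5.2°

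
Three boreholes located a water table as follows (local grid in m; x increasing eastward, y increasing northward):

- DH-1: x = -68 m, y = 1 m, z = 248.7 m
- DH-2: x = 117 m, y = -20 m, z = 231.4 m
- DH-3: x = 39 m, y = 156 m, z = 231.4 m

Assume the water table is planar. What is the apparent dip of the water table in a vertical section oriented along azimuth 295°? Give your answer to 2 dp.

Two edge vectors: DH-1→DH-2 = (185, -21, -17.3), DH-1→DH-3 = (107, 155, -17.3).
Normal n = (DH-1→DH-2) × (DH-1→DH-3) = (3044.8, 1349.4, 30922).
So ∂z/∂x = −n_x/n_z = −0.09847 and ∂z/∂y = −n_y/n_z = −0.04364.
Unit vector along 295° is (sin 295°, cos 295°) = (-0.9063, 0.4226).
Slope in that direction = a·(-0.9063) + b·(0.4226) = 0.07080.
Apparent dip = arctan|0.07080| = 4.05° (true dip is 6.1°, so apparent ≤ true as expected).

4.05°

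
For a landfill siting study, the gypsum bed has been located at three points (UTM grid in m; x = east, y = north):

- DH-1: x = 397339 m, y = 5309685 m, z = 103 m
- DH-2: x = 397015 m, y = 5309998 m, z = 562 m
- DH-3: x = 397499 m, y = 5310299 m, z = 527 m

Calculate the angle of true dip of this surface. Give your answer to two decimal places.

Let the plane be z = a·x + b·y + c.
DH-2−DH-1: −324a + 313b = 459;  DH-3−DH-1: 160a + 614b = 424.
Solving gives a = −0.59881, b = 0.84660.
Gradient magnitude |∇z| = √(a² + b²) = √(0.35858 + 0.71673) = 1.03697.
True dip = arctan(1.03697) = 46.04°, dipping toward SE (azimuth ≈ 145°).

46.04°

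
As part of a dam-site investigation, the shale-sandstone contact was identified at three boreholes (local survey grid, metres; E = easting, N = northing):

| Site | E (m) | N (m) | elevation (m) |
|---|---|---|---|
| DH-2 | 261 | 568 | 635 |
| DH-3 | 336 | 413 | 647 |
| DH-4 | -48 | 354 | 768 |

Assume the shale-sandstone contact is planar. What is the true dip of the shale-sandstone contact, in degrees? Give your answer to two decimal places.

19.50°

Let the plane be z = a·E + b·N + c.
DH-3−DH-2: 75a − 155b = 12;  DH-4−DH-2: −309a − 214b = 133.
Solving gives a = −0.28223, b = −0.21398.
Gradient magnitude |∇z| = √(a² + b²) = √(0.07965 + 0.04579) = 0.35417.
True dip = arctan(0.35417) = 19.50°, dipping toward NE (azimuth ≈ 053°).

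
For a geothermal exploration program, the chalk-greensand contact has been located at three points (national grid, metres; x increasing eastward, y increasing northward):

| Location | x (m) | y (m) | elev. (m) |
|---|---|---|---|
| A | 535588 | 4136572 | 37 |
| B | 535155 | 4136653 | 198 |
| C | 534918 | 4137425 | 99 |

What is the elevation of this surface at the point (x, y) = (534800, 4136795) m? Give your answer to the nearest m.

Let the plane be z = a·x + b·y + c.
B−A: −433a + 81b = 161;  C−A: −670a + 853b = 62.
Solving gives a = −0.41992960, b = −0.25715455.
Then c = 37 − a·535588 − b·4136572 = 1288684.59.
At (534800, 4136795): z = −224578.4 − 1063795.7 + 1288684.59 = 310.6 m.

311 m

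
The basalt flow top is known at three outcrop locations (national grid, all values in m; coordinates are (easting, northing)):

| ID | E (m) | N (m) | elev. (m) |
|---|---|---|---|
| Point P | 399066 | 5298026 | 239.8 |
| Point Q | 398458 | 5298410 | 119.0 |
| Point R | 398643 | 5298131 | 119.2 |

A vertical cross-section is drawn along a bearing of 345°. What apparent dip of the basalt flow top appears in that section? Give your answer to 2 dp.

7.38°

Two edge vectors: Point P→Point Q = (-608, 384, -120.8), Point P→Point R = (-423, 105, -120.6).
Normal n = (Point P→Point Q) × (Point P→Point R) = (-33626.4, -22226.4, 98592).
So ∂z/∂E = −n_x/n_z = 0.34107 and ∂z/∂N = −n_y/n_z = 0.22544.
Unit vector along 345° is (sin 345°, cos 345°) = (-0.2588, 0.9659).
Slope in that direction = a·(-0.2588) + b·(0.9659) = 0.12948.
Apparent dip = arctan|0.12948| = 7.38° (true dip is 22.2°, so apparent ≤ true as expected).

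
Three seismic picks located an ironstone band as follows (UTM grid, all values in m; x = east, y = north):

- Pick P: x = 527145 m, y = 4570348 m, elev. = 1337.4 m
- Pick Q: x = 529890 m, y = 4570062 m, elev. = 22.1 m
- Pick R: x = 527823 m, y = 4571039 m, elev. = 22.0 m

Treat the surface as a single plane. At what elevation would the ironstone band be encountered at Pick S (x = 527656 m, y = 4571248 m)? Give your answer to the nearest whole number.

-147 m

Let the plane be z = a·x + b·y + c.
Pick Q−Pick P: 2745a − 286b = −1315.3;  Pick R−Pick P: 678a + 691b = −1315.4.
Solving gives a = −0.61466248, b = −1.30051930.
Then c = 1337.4 − a·527145 − b·4570348 = 6269179.43.
At (527656, 4571248): z = −324330.3 − 5944996.2 + 6269179.43 = -147.2 m.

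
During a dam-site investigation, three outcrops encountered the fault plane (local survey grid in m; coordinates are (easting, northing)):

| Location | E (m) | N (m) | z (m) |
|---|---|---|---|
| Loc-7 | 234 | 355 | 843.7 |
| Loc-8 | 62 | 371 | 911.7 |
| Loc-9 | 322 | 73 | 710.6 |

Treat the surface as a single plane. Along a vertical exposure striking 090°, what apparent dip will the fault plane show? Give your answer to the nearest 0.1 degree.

19.9°

Let the plane be z = a·E + b·N + c.
Loc-8−Loc-7: −172a + 16b = 68;  Loc-9−Loc-7: 88a − 282b = −133.1.
Solving gives a = −0.36195, b = 0.35904.
Unit vector along 090° is (sin 90°, cos 90°) = (1.0000, 0.0000).
Slope in that direction = a·(1.0000) + b·(0.0000) = −0.36195.
Apparent dip = arctan|0.36195| = 19.9° (true dip is 27.0°, so apparent ≤ true as expected).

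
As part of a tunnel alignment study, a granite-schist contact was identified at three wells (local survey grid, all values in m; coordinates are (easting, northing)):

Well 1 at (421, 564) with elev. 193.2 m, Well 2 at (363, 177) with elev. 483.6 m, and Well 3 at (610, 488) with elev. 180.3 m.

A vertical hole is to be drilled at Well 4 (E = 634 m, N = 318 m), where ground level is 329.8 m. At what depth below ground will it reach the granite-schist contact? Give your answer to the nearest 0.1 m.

Two edge vectors: Well 1→Well 2 = (-58, -387, 290.4), Well 1→Well 3 = (189, -76, -12.9).
Normal n = (Well 1→Well 2) × (Well 1→Well 3) = (27062.7, 54137.4, 77551).
So ∂z/∂E = −n_x/n_z = −0.34897 and ∂z/∂N = −n_y/n_z = −0.69809.
Intercept c from Well 1: 193.2 + 146.91 + 393.72 = 733.84.
At (634, 318): z_contact = −221.24 − 221.99 + 733.84 = 290.60 m.
Depth below ground = 329.8 − 290.60 = 39.2 m.

39.2 m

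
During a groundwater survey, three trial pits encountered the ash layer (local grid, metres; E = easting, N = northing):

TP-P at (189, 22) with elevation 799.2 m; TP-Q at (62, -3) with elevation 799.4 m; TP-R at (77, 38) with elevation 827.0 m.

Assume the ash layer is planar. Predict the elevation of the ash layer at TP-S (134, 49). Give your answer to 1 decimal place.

Two edge vectors: TP-P→TP-Q = (-127, -25, 0.2), TP-P→TP-R = (-112, 16, 27.8).
Normal n = (TP-P→TP-Q) × (TP-P→TP-R) = (-698.2, 3508.2, -4832).
So ∂z/∂E = −n_x/n_z = −0.14450 and ∂z/∂N = −n_y/n_z = 0.72603.
Intercept c from TP-P: 799.2 + 27.31 − 15.97 = 810.54.
At (134, 49): z = −19.4 + 35.6 + 810.54 = 826.8 m.

826.8 m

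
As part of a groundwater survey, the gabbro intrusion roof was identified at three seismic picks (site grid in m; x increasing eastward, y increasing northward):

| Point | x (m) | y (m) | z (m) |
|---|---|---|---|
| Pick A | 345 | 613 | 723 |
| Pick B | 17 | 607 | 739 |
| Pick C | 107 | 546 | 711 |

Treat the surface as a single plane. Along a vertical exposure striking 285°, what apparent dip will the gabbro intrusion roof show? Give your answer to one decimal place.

8.6°

Two edge vectors: Pick A→Pick B = (-328, -6, 16), Pick A→Pick C = (-238, -67, -12).
Normal n = (Pick A→Pick B) × (Pick A→Pick C) = (1144, -7744, 20548).
So ∂z/∂x = −n_x/n_z = −0.05567 and ∂z/∂y = −n_y/n_z = 0.37687.
Unit vector along 285° is (sin 285°, cos 285°) = (-0.9659, 0.2588).
Slope in that direction = a·(-0.9659) + b·(0.2588) = 0.15132.
Apparent dip = arctan|0.15132| = 8.6° (true dip is 20.9°, so apparent ≤ true as expected).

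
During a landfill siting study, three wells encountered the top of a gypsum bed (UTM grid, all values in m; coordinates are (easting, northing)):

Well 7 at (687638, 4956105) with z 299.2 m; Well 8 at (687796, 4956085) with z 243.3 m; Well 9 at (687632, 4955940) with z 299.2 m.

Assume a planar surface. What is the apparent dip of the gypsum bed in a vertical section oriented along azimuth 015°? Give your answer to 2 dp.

Two edge vectors: Well 7→Well 8 = (158, -20, -55.9), Well 7→Well 9 = (-6, -165, 0).
Normal n = (Well 7→Well 8) × (Well 7→Well 9) = (-9223.5, 335.4, -26190).
So ∂z/∂E = −n_x/n_z = −0.35218 and ∂z/∂N = −n_y/n_z = 0.01281.
Unit vector along 015° is (sin 15°, cos 15°) = (0.2588, 0.9659).
Slope in that direction = a·(0.2588) + b·(0.9659) = −0.07878.
Apparent dip = arctan|0.07878| = 4.50° (true dip is 19.4°, so apparent ≤ true as expected).

4.50°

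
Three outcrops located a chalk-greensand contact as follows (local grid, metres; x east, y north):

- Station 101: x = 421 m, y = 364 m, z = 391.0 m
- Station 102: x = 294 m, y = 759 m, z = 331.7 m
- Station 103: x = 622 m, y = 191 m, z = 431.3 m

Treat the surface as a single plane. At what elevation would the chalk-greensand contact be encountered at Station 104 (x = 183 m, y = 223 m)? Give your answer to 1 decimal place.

384.2 m

Let the plane be z = a·x + b·y + c.
Station 102−Station 101: −127a + 395b = −59.3;  Station 103−Station 101: 201a − 173b = 40.3.
Solving gives a = 0.09856, b = −0.11844.
Then c = 391 − a·421 − b·364 = 392.62.
At (183, 223): z = 18.0 − 26.4 + 392.62 = 384.2 m.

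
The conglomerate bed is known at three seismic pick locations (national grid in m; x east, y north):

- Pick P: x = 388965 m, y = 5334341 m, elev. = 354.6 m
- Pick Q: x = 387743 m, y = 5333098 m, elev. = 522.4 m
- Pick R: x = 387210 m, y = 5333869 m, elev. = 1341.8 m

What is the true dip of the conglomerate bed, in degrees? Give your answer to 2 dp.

42.41°

Let the plane be z = a·x + b·y + c.
Pick Q−Pick P: −1222a − 1243b = 167.8;  Pick R−Pick P: −1755a − 472b = 987.2.
Solving gives a = −0.71534, b = 0.56826.
Gradient magnitude |∇z| = √(a² + b²) = √(0.51171 + 0.32291) = 0.91358.
True dip = arctan(0.91358) = 42.41°, dipping toward SE (azimuth ≈ 128°).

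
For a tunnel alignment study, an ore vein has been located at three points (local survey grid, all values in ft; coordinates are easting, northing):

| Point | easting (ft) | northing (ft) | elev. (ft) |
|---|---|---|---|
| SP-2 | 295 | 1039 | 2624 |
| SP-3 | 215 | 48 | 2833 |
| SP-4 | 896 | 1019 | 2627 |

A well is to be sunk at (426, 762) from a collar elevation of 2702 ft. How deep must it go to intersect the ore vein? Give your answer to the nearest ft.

20 ft

Two edge vectors: SP-2→SP-3 = (-80, -991, 209), SP-2→SP-4 = (601, -20, 3).
Normal n = (SP-2→SP-3) × (SP-2→SP-4) = (1207, 125849, 597191).
So ∂z/∂easting = −n_x/n_z = −0.00202 and ∂z/∂northing = −n_y/n_z = −0.21073.
Intercept c from SP-2: 2624 + 0.60 + 218.95 = 2843.55.
At (426, 762): z_contact = −0.9 − 160.6 + 2843.55 = 2682.1 ft.
Depth below ground = 2702 − 2682.1 = 20 ft.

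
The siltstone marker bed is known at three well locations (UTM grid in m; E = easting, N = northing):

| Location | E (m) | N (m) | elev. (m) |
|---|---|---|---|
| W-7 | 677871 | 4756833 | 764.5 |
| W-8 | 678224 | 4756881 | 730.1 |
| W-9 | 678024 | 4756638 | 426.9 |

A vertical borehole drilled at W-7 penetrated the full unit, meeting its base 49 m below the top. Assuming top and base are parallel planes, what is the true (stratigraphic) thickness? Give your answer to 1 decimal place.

Let the plane be z = a·E + b·N + c.
W-8−W-7: 353a + 48b = −34.4;  W-9−W-7: 153a − 195b = −337.6.
Solving gives a = −0.30078, b = 1.49529.
|∇z| = √(a²+b²) = 1.52524, so dip δ = arctan(1.52524) = 56.75°.
True thickness = vertical thickness × cos δ = 49 × cos 56.75° = 26.9 m.

26.9 m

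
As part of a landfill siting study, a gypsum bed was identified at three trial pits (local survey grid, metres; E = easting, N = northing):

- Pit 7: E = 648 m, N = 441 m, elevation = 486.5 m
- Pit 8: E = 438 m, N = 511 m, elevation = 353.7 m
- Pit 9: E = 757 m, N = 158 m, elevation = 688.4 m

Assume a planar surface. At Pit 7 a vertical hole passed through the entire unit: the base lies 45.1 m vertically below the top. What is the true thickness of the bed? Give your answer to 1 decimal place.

Let the plane be z = a·E + b·N + c.
Pit 8−Pit 7: −210a + 70b = −132.8;  Pit 9−Pit 7: 109a − 283b = 201.9.
Solving gives a = 0.45269, b = −0.53907.
|∇z| = √(a²+b²) = 0.70394, so dip δ = arctan(0.70394) = 35.14°.
True thickness = vertical thickness × cos δ = 45.1 × cos 35.14° = 36.9 m.

36.9 m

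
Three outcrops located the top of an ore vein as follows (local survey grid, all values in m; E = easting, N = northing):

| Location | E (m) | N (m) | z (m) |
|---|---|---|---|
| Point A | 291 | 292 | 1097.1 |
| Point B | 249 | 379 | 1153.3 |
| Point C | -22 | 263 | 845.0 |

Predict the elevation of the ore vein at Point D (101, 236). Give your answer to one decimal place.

906.0 m

Let the plane be z = a·E + b·N + c.
Point B−Point A: −42a + 87b = 56.2;  Point C−Point A: −313a − 29b = −252.1.
Solving gives a = 0.71366, b = 0.99050.
Then c = 1097.1 − a·291 − b·292 = 600.20.
At (101, 236): z = 72.1 + 233.8 + 600.20 = 906.0 m.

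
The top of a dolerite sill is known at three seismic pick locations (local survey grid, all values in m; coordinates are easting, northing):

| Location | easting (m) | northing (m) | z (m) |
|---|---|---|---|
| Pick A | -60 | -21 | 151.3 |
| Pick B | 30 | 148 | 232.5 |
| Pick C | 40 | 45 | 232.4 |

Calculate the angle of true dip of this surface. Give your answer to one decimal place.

Two edge vectors: Pick A→Pick B = (90, 169, 81.2), Pick A→Pick C = (100, 66, 81.1).
Normal n = (Pick A→Pick B) × (Pick A→Pick C) = (8346.7, 821, -10960).
So ∂z/∂easting = −n_x/n_z = 0.76156 and ∂z/∂northing = −n_y/n_z = 0.07491.
Gradient magnitude |∇z| = √(a² + b²) = √(0.57997 + 0.00561) = 0.76524.
True dip = arctan(0.76524) = 37.4°, dipping toward W (azimuth ≈ 264°).

37.4°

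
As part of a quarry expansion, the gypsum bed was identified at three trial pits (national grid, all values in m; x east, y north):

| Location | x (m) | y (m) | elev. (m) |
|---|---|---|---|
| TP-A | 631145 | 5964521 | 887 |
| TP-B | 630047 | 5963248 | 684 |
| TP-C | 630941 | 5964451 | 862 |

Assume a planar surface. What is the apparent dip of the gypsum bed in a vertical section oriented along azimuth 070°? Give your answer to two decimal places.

Two edge vectors: TP-A→TP-B = (-1098, -1273, -203), TP-A→TP-C = (-204, -70, -25).
Normal n = (TP-A→TP-B) × (TP-A→TP-C) = (17615, 13962, -182832).
So ∂z/∂x = −n_x/n_z = 0.09635 and ∂z/∂y = −n_y/n_z = 0.07637.
Unit vector along 070° is (sin 70°, cos 70°) = (0.9397, 0.3420).
Slope in that direction = a·(0.9397) + b·(0.3420) = 0.11665.
Apparent dip = arctan|0.11665| = 6.65° (true dip is 7.0°, so apparent ≤ true as expected).

6.65°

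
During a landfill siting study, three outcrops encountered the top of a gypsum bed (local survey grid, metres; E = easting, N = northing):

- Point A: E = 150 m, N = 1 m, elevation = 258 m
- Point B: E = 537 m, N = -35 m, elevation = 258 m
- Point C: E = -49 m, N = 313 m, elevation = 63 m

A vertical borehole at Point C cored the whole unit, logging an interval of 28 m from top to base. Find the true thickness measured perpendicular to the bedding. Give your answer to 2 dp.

23.29 m

Let the plane be z = a·E + b·N + c.
Point B−Point A: 387a − 36b = 0;  Point C−Point A: −199a + 312b = −195.
Solving gives a = −0.06181, b = −0.66442.
|∇z| = √(a²+b²) = 0.66729, so dip δ = arctan(0.66729) = 33.71°.
True thickness = vertical thickness × cos δ = 28 × cos 33.71° = 23.29 m.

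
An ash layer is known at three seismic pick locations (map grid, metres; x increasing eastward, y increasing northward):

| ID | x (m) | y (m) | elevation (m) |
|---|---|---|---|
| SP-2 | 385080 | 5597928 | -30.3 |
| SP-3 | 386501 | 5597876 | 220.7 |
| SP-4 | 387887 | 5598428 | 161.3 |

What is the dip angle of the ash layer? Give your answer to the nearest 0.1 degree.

27.9°

Two edge vectors: SP-2→SP-3 = (1421, -52, 251), SP-2→SP-4 = (2807, 500, 191.6).
Normal n = (SP-2→SP-3) × (SP-2→SP-4) = (-135463.2, 432293.4, 856464).
So ∂z/∂x = −n_x/n_z = 0.15817 and ∂z/∂y = −n_y/n_z = −0.50474.
Gradient magnitude |∇z| = √(a² + b²) = √(0.02502 + 0.25476) = 0.52894.
True dip = arctan(0.52894) = 27.9°, dipping toward NNW (azimuth ≈ 343°).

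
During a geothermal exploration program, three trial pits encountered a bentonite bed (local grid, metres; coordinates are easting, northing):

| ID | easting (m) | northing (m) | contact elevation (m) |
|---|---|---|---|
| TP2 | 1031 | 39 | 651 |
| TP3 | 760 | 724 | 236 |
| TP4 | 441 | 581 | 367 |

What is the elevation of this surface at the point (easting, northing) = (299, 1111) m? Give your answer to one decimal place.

Two edge vectors: TP2→TP3 = (-271, 685, -415), TP2→TP4 = (-590, 542, -284).
Normal n = (TP2→TP3) × (TP2→TP4) = (30390, 167886, 257268).
So ∂z/∂easting = −n_x/n_z = −0.118126 and ∂z/∂northing = −n_y/n_z = −0.652572.
Intercept c from TP2: 651 + 121.79 + 25.45 = 798.24.
At (299, 1111): z = −35.3 − 725.0 + 798.24 = 37.9 m.

37.9 m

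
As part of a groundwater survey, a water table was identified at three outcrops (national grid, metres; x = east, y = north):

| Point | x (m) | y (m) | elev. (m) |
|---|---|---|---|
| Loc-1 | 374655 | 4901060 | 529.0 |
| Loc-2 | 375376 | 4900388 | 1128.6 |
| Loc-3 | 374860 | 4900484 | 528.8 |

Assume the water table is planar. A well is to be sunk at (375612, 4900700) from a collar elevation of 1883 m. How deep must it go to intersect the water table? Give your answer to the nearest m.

Let the plane be z = a·x + b·y + c.
Loc-2−Loc-1: 721a − 672b = 599.6;  Loc-3−Loc-1: 205a − 576b = −0.2.
Solving gives a = 1.24489796, b = 0.44340986.
Then c = 529 − a·374655 − b·4901060 = −2639056.59.
At (375612, 4900700): z_contact = 467598.6 + 2173018.7 − 2639056.59 = 1560.7 m.
Depth below ground = 1883 − 1560.7 = 322 m.

322 m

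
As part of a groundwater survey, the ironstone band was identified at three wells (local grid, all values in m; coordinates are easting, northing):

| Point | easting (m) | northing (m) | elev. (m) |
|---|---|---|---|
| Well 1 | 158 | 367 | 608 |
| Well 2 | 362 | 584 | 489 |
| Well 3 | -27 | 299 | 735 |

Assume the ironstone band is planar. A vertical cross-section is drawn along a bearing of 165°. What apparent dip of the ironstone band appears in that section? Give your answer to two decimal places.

18.52°

Two edge vectors: Well 1→Well 2 = (204, 217, -119), Well 1→Well 3 = (-185, -68, 127).
Normal n = (Well 1→Well 2) × (Well 1→Well 3) = (19467, -3893, 26273).
So ∂z/∂easting = −n_x/n_z = −0.74095 and ∂z/∂northing = −n_y/n_z = 0.14817.
Unit vector along 165° is (sin 165°, cos 165°) = (0.2588, -0.9659).
Slope in that direction = a·(0.2588) + b·(-0.9659) = −0.33490.
Apparent dip = arctan|0.33490| = 18.52° (true dip is 37.1°, so apparent ≤ true as expected).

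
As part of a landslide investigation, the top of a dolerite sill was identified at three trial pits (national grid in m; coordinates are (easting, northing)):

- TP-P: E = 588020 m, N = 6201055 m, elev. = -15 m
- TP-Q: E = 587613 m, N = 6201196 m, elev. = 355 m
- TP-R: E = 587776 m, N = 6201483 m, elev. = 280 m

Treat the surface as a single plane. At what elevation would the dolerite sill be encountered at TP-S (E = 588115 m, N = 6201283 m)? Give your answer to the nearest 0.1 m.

-45.8 m

Let the plane be z = a·E + b·N + c.
TP-Q−TP-P: −407a + 141b = 370;  TP-R−TP-P: −244a + 428b = 295.
Solving gives a = −0.835276697, b = 0.213066556.
Then c = -15 − a·588020 − b·6201055 = −830093.03.
At (588115, 6201283): z = −491238.8 + 1321286.0 − 830093.03 = -45.8 m.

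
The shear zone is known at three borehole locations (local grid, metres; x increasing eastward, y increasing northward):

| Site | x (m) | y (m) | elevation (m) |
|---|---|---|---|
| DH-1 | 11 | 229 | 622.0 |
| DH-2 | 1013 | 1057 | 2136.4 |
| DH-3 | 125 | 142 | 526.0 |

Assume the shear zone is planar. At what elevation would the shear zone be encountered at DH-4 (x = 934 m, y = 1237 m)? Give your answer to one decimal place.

2380.2 m

Let the plane be z = a·x + b·y + c.
DH-2−DH-1: 1002a + 828b = 1514.4;  DH-3−DH-1: 114a − 87b = −96.
Solving gives a = 0.287856, b = 1.480638.
Then c = 622 − a·11 − b·229 = 279.77.
At (934, 1237): z = 268.9 + 1831.5 + 279.77 = 2380.2 m.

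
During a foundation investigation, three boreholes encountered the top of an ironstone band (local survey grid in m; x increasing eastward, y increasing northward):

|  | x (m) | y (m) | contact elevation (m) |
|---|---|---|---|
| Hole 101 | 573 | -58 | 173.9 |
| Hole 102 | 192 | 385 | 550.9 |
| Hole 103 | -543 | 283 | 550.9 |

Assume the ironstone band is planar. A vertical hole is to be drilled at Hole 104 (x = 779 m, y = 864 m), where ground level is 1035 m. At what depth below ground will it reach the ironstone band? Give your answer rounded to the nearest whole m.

Two edge vectors: Hole 101→Hole 102 = (-381, 443, 377), Hole 101→Hole 103 = (-1116, 341, 377).
Normal n = (Hole 101→Hole 102) × (Hole 101→Hole 103) = (38454, -277095, 364467).
So ∂z/∂x = −n_x/n_z = −0.10551 and ∂z/∂y = −n_y/n_z = 0.76027.
Intercept c from Hole 101: 173.9 + 60.46 + 44.10 = 278.45.
At (779, 864): z_contact = −82.2 + 656.9 + 278.45 = 853.1 m.
Depth below ground = 1035 − 853.1 = 182 m.

182 m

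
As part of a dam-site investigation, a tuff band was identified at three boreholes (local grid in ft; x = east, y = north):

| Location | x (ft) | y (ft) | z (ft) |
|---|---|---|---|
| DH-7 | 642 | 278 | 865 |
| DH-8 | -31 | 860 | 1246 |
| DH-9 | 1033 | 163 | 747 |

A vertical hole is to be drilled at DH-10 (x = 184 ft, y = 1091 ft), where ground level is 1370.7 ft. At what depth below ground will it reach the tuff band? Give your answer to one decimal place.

53.3 ft

Let the plane be z = a·x + b·y + c.
DH-8−DH-7: −673a + 582b = 381;  DH-9−DH-7: 391a − 115b = −118.
Solving gives a = −0.165556, b = 0.463198.
Then c = 865 − a·642 − b·278 = 842.52.
At (184, 1091): z_contact = −30.46 + 505.35 + 842.52 = 1317.40 ft.
Depth below ground = 1370.7 − 1317.40 = 53.3 ft.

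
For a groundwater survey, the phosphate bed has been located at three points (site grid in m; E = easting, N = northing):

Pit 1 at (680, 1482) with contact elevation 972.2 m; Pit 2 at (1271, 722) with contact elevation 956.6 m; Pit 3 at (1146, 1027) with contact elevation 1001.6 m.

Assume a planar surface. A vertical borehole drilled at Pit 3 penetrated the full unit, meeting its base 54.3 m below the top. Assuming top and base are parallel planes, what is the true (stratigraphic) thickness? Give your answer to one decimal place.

49.5 m

Two edge vectors: Pit 1→Pit 2 = (591, -760, -15.6), Pit 1→Pit 3 = (466, -455, 29.4).
Normal n = (Pit 1→Pit 2) × (Pit 1→Pit 3) = (-29442, -24645, 85255).
So ∂z/∂E = −n_x/n_z = 0.34534 and ∂z/∂N = −n_y/n_z = 0.28907.
|∇z| = √(a²+b²) = 0.45036, so dip δ = arctan(0.45036) = 24.24°.
True thickness = vertical thickness × cos δ = 54.3 × cos 24.24° = 49.5 m.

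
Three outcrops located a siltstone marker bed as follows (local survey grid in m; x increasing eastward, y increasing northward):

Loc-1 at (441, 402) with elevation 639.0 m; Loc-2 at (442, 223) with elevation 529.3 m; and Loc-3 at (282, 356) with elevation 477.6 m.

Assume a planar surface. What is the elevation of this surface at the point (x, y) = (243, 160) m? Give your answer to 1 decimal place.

323.9 m

Two edge vectors: Loc-1→Loc-2 = (1, -179, -109.7), Loc-1→Loc-3 = (-159, -46, -161.4).
Normal n = (Loc-1→Loc-2) × (Loc-1→Loc-3) = (23844.4, 17603.7, -28507).
So ∂z/∂x = −n_x/n_z = 0.83644 and ∂z/∂y = −n_y/n_z = 0.61752.
Intercept c from Loc-1: 639 − 368.87 − 248.24 = 21.89.
At (243, 160): z = 203.3 + 98.8 + 21.89 = 323.9 m.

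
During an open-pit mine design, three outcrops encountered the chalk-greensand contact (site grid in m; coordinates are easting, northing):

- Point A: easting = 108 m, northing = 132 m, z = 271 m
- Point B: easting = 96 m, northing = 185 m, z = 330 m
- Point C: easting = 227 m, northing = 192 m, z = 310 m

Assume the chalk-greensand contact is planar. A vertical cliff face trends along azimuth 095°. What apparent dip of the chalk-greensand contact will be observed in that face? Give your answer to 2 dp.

Two edge vectors: Point A→Point B = (-12, 53, 59), Point A→Point C = (119, 60, 39).
Normal n = (Point A→Point B) × (Point A→Point C) = (-1473, 7489, -7027).
So ∂z/∂easting = −n_x/n_z = −0.20962 and ∂z/∂northing = −n_y/n_z = 1.06575.
Unit vector along 095° is (sin 95°, cos 95°) = (0.9962, -0.0872).
Slope in that direction = a·(0.9962) + b·(-0.0872) = −0.30171.
Apparent dip = arctan|0.30171| = 16.79° (true dip is 47.4°, so apparent ≤ true as expected).

16.79°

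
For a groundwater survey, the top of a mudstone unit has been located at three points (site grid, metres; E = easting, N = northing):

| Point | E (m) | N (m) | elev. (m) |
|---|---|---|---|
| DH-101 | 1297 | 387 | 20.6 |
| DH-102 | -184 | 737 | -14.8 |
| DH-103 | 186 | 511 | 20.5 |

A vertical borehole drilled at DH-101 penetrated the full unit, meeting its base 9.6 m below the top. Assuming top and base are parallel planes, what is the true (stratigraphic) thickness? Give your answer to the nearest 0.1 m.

9.4 m

Two edge vectors: DH-101→DH-102 = (-1481, 350, -35.4), DH-101→DH-103 = (-1111, 124, -0.1).
Normal n = (DH-101→DH-102) × (DH-101→DH-103) = (4354.6, 39181.3, 205206).
So ∂z/∂E = −n_x/n_z = −0.02122 and ∂z/∂N = −n_y/n_z = −0.19094.
|∇z| = √(a²+b²) = 0.19211, so dip δ = arctan(0.19211) = 10.87°.
True thickness = vertical thickness × cos δ = 9.6 × cos 10.87° = 9.4 m.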